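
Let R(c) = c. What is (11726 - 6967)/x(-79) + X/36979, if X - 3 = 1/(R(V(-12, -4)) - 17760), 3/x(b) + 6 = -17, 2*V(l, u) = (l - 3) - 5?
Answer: -71926036701383/1971350490 ≈ -36486.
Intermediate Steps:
V(l, u) = -4 + l/2 (V(l, u) = ((l - 3) - 5)/2 = ((-3 + l) - 5)/2 = (-8 + l)/2 = -4 + l/2)
x(b) = -3/23 (x(b) = 3/(-6 - 17) = 3/(-23) = 3*(-1/23) = -3/23)
X = 53309/17770 (X = 3 + 1/((-4 + (½)*(-12)) - 17760) = 3 + 1/((-4 - 6) - 17760) = 3 + 1/(-10 - 17760) = 3 + 1/(-17770) = 3 - 1/17770 = 53309/17770 ≈ 2.9999)
(11726 - 6967)/x(-79) + X/36979 = (11726 - 6967)/(-3/23) + (53309/17770)/36979 = 4759*(-23/3) + (53309/17770)*(1/36979) = -109457/3 + 53309/657116830 = -71926036701383/1971350490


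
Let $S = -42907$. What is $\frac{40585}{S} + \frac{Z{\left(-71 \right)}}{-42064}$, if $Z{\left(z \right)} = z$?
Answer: $- \frac{1704121043}{1804840048} \approx -0.94419$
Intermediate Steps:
$\frac{40585}{S} + \frac{Z{\left(-71 \right)}}{-42064} = \frac{40585}{-42907} - \frac{71}{-42064} = 40585 \left(- \frac{1}{42907}\right) - - \frac{71}{42064} = - \frac{40585}{42907} + \frac{71}{42064} = - \frac{1704121043}{1804840048}$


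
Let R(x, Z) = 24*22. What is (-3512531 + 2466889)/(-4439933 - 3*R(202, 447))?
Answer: 1045642/4441517 ≈ 0.23542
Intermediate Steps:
R(x, Z) = 528
(-3512531 + 2466889)/(-4439933 - 3*R(202, 447)) = (-3512531 + 2466889)/(-4439933 - 3*528) = -1045642/(-4439933 - 1584) = -1045642/(-4441517) = -1045642*(-1/4441517) = 1045642/4441517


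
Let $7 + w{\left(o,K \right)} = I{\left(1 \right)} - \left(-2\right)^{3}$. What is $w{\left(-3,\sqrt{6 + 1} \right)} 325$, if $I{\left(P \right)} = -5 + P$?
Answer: $-975$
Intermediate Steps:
$w{\left(o,K \right)} = -3$ ($w{\left(o,K \right)} = -7 + \left(\left(-5 + 1\right) - \left(-2\right)^{3}\right) = -7 - -4 = -7 + \left(-4 + 8\right) = -7 + 4 = -3$)
$w{\left(-3,\sqrt{6 + 1} \right)} 325 = \left(-3\right) 325 = -975$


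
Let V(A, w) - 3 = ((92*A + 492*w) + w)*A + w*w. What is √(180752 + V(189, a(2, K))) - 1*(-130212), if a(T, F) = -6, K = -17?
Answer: 130212 + √2908061 ≈ 1.3192e+5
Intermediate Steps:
V(A, w) = 3 + w² + A*(92*A + 493*w) (V(A, w) = 3 + (((92*A + 492*w) + w)*A + w*w) = 3 + ((92*A + 493*w)*A + w²) = 3 + (A*(92*A + 493*w) + w²) = 3 + (w² + A*(92*A + 493*w)) = 3 + w² + A*(92*A + 493*w))
√(180752 + V(189, a(2, K))) - 1*(-130212) = √(180752 + (3 + (-6)² + 92*189² + 493*189*(-6))) - 1*(-130212) = √(180752 + (3 + 36 + 92*35721 - 559062)) + 130212 = √(180752 + (3 + 36 + 3286332 - 559062)) + 130212 = √(180752 + 2727309) + 130212 = √2908061 + 130212 = 130212 + √2908061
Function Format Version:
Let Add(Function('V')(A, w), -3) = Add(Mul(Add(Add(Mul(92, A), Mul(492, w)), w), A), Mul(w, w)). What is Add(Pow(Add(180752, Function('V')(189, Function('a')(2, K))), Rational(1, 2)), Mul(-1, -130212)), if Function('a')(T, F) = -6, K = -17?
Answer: Add(130212, Pow(2908061, Rational(1, 2))) ≈ 1.3192e+5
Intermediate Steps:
Function('V')(A, w) = Add(3, Pow(w, 2), Mul(A, Add(Mul(92, A), Mul(493, w)))) (Function('V')(A, w) = Add(3, Add(Mul(Add(Add(Mul(92, A), Mul(492, w)), w), A), Mul(w, w))) = Add(3, Add(Mul(Add(Mul(92, A), Mul(493, w)), A), Pow(w, 2))) = Add(3, Add(Mul(A, Add(Mul(92, A), Mul(493, w))), Pow(w, 2))) = Add(3, Add(Pow(w, 2), Mul(A, Add(Mul(92, A), Mul(493, w))))) = Add(3, Pow(w, 2), Mul(A, Add(Mul(92, A), Mul(493, w)))))
Add(Pow(Add(180752, Function('V')(189, Function('a')(2, K))), Rational(1, 2)), Mul(-1, -130212)) = Add(Pow(Add(180752, Add(3, Pow(-6, 2), Mul(92, Pow(189, 2)), Mul(493, 189, -6))), Rational(1, 2)), Mul(-1, -130212)) = Add(Pow(Add(180752, Add(3, 36, Mul(92, 35721), -559062)), Rational(1, 2)), 130212) = Add(Pow(Add(180752, Add(3, 36, 3286332, -559062)), Rational(1, 2)), 130212) = Add(Pow(Add(180752, 2727309), Rational(1, 2)), 130212) = Add(Pow(2908061, Rational(1, 2)), 130212) = Add(130212, Pow(2908061, Rational(1, 2)))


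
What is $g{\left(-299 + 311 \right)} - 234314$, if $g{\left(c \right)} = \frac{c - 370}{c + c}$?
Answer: $- \frac{2811947}{12} \approx -2.3433 \cdot 10^{5}$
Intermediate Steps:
$g{\left(c \right)} = \frac{-370 + c}{2 c}$
$g{\left(-299 + 311 \right)} - 234314 = \frac{-370 + \left(-299 + 311\right)}{2 \left(-299 + 311\right)} - 234314 = \frac{-370 + 12}{2 \cdot 12} - 234314 = \frac{1}{2} \cdot \frac{1}{12} \left(-358\right) - 234314 = - \frac{179}{12} - 234314 = - \frac{2811947}{12}$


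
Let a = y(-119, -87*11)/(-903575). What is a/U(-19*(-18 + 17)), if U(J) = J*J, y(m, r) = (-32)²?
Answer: -1024/326190575 ≈ -3.1393e-6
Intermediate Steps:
y(m, r) = 1024
a = -1024/903575 (a = 1024/(-903575) = 1024*(-1/903575) = -1024/903575 ≈ -0.0011333)
U(J) = J²
a/U(-19*(-18 + 17)) = -1024*1/(361*(-18 + 17)²)/903575 = -1024/(903575*((-19*(-1))²)) = -1024/(903575*(19²)) = -1024/903575/361 = -1024/903575*1/361 = -1024/326190575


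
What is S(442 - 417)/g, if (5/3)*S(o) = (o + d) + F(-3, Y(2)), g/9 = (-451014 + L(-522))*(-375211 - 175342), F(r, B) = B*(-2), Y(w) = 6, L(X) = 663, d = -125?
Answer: -112/3719131411545 ≈ -3.0115e-11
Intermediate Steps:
F(r, B) = -2*B
g = 2231478846927 (g = 9*((-451014 + 663)*(-375211 - 175342)) = 9*(-450351*(-550553)) = 9*247942094103 = 2231478846927)
S(o) = -411/5 + 3*o/5 (S(o) = 3*((o - 125) - 2*6)/5 = 3*((-125 + o) - 12)/5 = 3*(-137 + o)/5 = -411/5 + 3*o/5)
S(442 - 417)/g = (-411/5 + 3*(442 - 417)/5)/2231478846927 = (-411/5 + (⅗)*25)*(1/2231478846927) = (-411/5 + 15)*(1/2231478846927) = -336/5*1/2231478846927 = -112/3719131411545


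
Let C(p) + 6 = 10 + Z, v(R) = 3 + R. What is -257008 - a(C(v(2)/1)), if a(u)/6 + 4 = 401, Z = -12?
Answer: -259390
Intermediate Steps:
C(p) = -8 (C(p) = -6 + (10 - 12) = -6 - 2 = -8)
a(u) = 2382 (a(u) = -24 + 6*401 = -24 + 2406 = 2382)
-257008 - a(C(v(2)/1)) = -257008 - 1*2382 = -257008 - 2382 = -259390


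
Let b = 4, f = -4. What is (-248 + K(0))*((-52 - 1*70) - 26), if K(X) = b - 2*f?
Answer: 34928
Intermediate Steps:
K(X) = 12 (K(X) = 4 - 2*(-4) = 4 + 8 = 12)
(-248 + K(0))*((-52 - 1*70) - 26) = (-248 + 12)*((-52 - 1*70) - 26) = -236*((-52 - 70) - 26) = -236*(-122 - 26) = -236*(-148) = 34928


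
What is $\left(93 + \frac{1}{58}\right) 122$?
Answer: $\frac{329095}{29} \approx 11348.0$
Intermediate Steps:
$\left(93 + \frac{1}{58}\right) 122 = \frac{5395}{58} \cdot 122 = \frac{329095}{29}$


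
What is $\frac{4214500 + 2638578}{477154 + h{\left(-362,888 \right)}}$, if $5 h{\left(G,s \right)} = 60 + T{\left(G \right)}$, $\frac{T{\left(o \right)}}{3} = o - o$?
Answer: $\frac{3426539}{238583} \approx 14.362$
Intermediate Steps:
$T{\left(o \right)} = 0$ ($T{\left(o \right)} = 3 \left(o - o\right) = 3 \cdot 0 = 0$)
$h{\left(G,s \right)} = 12$ ($h{\left(G,s \right)} = \frac{60 + 0}{5} = \frac{1}{5} \cdot 60 = 12$)
$\frac{4214500 + 2638578}{477154 + h{\left(-362,888 \right)}} = \frac{4214500 + 2638578}{477154 + 12} = \frac{6853078}{477166} = 6853078 \cdot \frac{1}{477166} = \frac{3426539}{238583}$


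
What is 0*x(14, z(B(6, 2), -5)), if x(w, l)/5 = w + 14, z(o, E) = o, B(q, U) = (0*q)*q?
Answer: 0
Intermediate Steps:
B(q, U) = 0 (B(q, U) = 0*q = 0)
x(w, l) = 70 + 5*w (x(w, l) = 5*(w + 14) = 5*(14 + w) = 70 + 5*w)
0*x(14, z(B(6, 2), -5)) = 0*(70 + 5*14) = 0*(70 + 70) = 0*140 = 0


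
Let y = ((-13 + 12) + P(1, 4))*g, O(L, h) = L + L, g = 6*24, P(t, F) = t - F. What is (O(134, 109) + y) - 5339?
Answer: -5647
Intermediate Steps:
g = 144
O(L, h) = 2*L
y = -576 (y = ((-13 + 12) + (1 - 1*4))*144 = (-1 + (1 - 4))*144 = (-1 - 3)*144 = -4*144 = -576)
(O(134, 109) + y) - 5339 = (2*134 - 576) - 5339 = (268 - 576) - 5339 = -308 - 5339 = -5647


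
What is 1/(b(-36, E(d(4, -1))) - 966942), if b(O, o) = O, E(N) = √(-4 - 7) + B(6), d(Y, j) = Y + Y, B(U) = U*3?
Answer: -1/966978 ≈ -1.0342e-6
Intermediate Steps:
B(U) = 3*U
d(Y, j) = 2*Y
E(N) = 18 + I*√11 (E(N) = √(-4 - 7) + 3*6 = √(-11) + 18 = I*√11 + 18 = 18 + I*√11)
1/(b(-36, E(d(4, -1))) - 966942) = 1/(-36 - 966942) = 1/(-966978) = -1/966978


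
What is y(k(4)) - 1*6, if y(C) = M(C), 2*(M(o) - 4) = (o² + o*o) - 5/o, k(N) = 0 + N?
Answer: 107/8 ≈ 13.375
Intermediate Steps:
k(N) = N
M(o) = 4 + o² - 5/(2*o) (M(o) = 4 + ((o² + o*o) - 5/o)/2 = 4 + ((o² + o²) - 5/o)/2 = 4 + (2*o² - 5/o)/2 = 4 + (-5/o + 2*o²)/2 = 4 + (o² - 5/(2*o)) = 4 + o² - 5/(2*o))
y(C) = 4 + C² - 5/(2*C)
y(k(4)) - 1*6 = (4 + 4² - 5/2/4) - 1*6 = (4 + 16 - 5/2*¼) - 6 = (4 + 16 - 5/8) - 6 = 155/8 - 6 = 107/8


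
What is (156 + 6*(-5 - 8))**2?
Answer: 6084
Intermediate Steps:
(156 + 6*(-5 - 8))**2 = (156 + 6*(-13))**2 = (156 - 78)**2 = 78**2 = 6084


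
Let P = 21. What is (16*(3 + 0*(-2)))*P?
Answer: 1008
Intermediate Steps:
(16*(3 + 0*(-2)))*P = (16*(3 + 0*(-2)))*21 = (16*(3 + 0))*21 = (16*3)*21 = 48*21 = 1008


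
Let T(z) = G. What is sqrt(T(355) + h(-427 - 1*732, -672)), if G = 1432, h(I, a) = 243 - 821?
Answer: sqrt(854) ≈ 29.223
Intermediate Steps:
h(I, a) = -578
T(z) = 1432
sqrt(T(355) + h(-427 - 1*732, -672)) = sqrt(1432 - 578) = sqrt(854)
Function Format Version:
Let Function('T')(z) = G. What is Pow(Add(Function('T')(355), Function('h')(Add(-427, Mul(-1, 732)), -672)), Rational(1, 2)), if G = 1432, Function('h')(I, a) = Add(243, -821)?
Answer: Pow(854, Rational(1, 2)) ≈ 29.223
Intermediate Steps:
Function('h')(I, a) = -578
Function('T')(z) = 1432
Pow(Add(Function('T')(355), Function('h')(Add(-427, Mul(-1, 732)), -672)), Rational(1, 2)) = Pow(Add(1432, -578), Rational(1, 2)) = Pow(854, Rational(1, 2))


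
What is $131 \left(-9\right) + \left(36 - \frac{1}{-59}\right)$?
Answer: $- \frac{67436}{59} \approx -1143.0$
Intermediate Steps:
$131 \left(-9\right) + \left(36 - \frac{1}{-59}\right) = -1179 + \left(36 - - \frac{1}{59}\right) = -1179 + \left(36 + \frac{1}{59}\right) = -1179 + \frac{2125}{59} = - \frac{67436}{59}$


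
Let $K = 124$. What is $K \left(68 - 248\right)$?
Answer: $-22320$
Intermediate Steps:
$K \left(68 - 248\right) = 124 \left(68 - 248\right) = 124 \left(-180\right) = -22320$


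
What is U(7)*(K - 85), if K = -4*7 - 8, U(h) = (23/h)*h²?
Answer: -19481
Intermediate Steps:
U(h) = 23*h
K = -36 (K = -28 - 8 = -36)
U(7)*(K - 85) = (23*7)*(-36 - 85) = 161*(-121) = -19481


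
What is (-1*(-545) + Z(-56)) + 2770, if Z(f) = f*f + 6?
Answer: 6457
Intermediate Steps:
Z(f) = 6 + f**2 (Z(f) = f**2 + 6 = 6 + f**2)
(-1*(-545) + Z(-56)) + 2770 = (-1*(-545) + (6 + (-56)**2)) + 2770 = (545 + (6 + 3136)) + 2770 = (545 + 3142) + 2770 = 3687 + 2770 = 6457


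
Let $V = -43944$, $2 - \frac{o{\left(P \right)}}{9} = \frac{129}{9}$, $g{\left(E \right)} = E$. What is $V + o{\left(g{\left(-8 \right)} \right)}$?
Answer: $-44055$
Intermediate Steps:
$o{\left(P \right)} = -111$ ($o{\left(P \right)} = 18 - 9 \cdot \frac{129}{9} = 18 - 9 \cdot 129 \cdot \frac{1}{9} = 18 - 129 = -111$)
$V + o{\left(g{\left(-8 \right)} \right)} = -43944 - 111 = -44055$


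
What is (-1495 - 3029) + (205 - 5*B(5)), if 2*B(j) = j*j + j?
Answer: -4394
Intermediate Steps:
B(j) = j/2 + j²/2 (B(j) = (j*j + j)/2 = (j² + j)/2 = (j + j²)/2 = j/2 + j²/2)
(-1495 - 3029) + (205 - 5*B(5)) = (-1495 - 3029) + (205 - 5*(½)*5*(1 + 5)) = -4524 + (205 - 5*(½)*5*6) = -4524 + (205 - 5*15) = -4524 + (205 - 1*75) = -4524 + (205 - 75) = -4524 + 130 = -4394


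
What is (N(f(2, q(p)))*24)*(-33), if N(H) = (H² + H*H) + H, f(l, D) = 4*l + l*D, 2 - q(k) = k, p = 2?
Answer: -107712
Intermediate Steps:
q(k) = 2 - k
f(l, D) = 4*l + D*l
N(H) = H + 2*H² (N(H) = (H² + H²) + H = 2*H² + H = H + 2*H²)
(N(f(2, q(p)))*24)*(-33) = (((2*(4 + (2 - 1*2)))*(1 + 2*(2*(4 + (2 - 1*2)))))*24)*(-33) = (((2*(4 + (2 - 2)))*(1 + 2*(2*(4 + (2 - 2)))))*24)*(-33) = (((2*(4 + 0))*(1 + 2*(2*(4 + 0))))*24)*(-33) = (((2*4)*(1 + 2*(2*4)))*24)*(-33) = ((8*(1 + 2*8))*24)*(-33) = ((8*(1 + 16))*24)*(-33) = ((8*17)*24)*(-33) = (136*24)*(-33) = 3264*(-33) = -107712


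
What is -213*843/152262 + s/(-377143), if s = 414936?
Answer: -14544267241/6380505274 ≈ -2.2795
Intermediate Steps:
-213*843/152262 + s/(-377143) = -213*843/152262 + 414936/(-377143) = -179559*1/152262 + 414936*(-1/377143) = -19951/16918 - 414936/377143 = -14544267241/6380505274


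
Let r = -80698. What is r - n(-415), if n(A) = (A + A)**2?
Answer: -769598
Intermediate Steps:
n(A) = 4*A**2 (n(A) = (2*A)**2 = 4*A**2)
r - n(-415) = -80698 - 4*(-415)**2 = -80698 - 4*172225 = -80698 - 1*688900 = -80698 - 688900 = -769598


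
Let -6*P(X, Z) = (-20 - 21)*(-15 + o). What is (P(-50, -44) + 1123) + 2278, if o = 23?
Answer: 10367/3 ≈ 3455.7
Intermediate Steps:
P(X, Z) = 164/3 (P(X, Z) = -(-20 - 21)*(-15 + 23)/6 = -(-41)*8/6 = -⅙*(-328) = 164/3)
(P(-50, -44) + 1123) + 2278 = (164/3 + 1123) + 2278 = 3533/3 + 2278 = 10367/3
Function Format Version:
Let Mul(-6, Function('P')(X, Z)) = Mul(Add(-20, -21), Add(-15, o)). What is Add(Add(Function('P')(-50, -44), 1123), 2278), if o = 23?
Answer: Rational(10367, 3) ≈ 3455.7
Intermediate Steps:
Function('P')(X, Z) = Rational(164, 3) (Function('P')(X, Z) = Mul(Rational(-1, 6), Mul(Add(-20, -21), Add(-15, 23))) = Mul(Rational(-1, 6), Mul(-41, 8)) = Mul(Rational(-1, 6), -328) = Rational(164, 3))
Add(Add(Function('P')(-50, -44), 1123), 2278) = Add(Add(Rational(164, 3), 1123), 2278) = Add(Rational(3533, 3), 2278) = Rational(10367, 3)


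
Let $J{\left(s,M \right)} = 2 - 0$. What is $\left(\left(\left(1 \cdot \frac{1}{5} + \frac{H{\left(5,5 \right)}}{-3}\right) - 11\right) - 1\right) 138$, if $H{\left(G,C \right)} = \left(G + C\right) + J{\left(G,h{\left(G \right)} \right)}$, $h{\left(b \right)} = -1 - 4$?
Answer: $- \frac{10902}{5} \approx -2180.4$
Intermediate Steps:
$h{\left(b \right)} = -5$
$J{\left(s,M \right)} = 2$ ($J{\left(s,M \right)} = 2 + 0 = 2$)
$H{\left(G,C \right)} = 2 + C + G$ ($H{\left(G,C \right)} = \left(G + C\right) + 2 = \left(C + G\right) + 2 = 2 + C + G$)
$\left(\left(\left(1 \cdot \frac{1}{5} + \frac{H{\left(5,5 \right)}}{-3}\right) - 11\right) - 1\right) 138 = \left(\left(\left(1 \cdot \frac{1}{5} + \frac{2 + 5 + 5}{-3}\right) - 11\right) - 1\right) 138 = \left(\left(\left(1 \cdot \frac{1}{5} + 12 \left(- \frac{1}{3}\right)\right) - 11\right) - 1\right) 138 = \left(\left(\left(\frac{1}{5} - 4\right) - 11\right) - 1\right) 138 = \left(\left(- \frac{19}{5} - 11\right) - 1\right) 138 = \left(- \frac{74}{5} - 1\right) 138 = \left(- \frac{79}{5}\right) 138 = - \frac{10902}{5}$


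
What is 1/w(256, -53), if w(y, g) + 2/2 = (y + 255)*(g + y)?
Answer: 1/103732 ≈ 9.6402e-6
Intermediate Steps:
w(y, g) = -1 + (255 + y)*(g + y) (w(y, g) = -1 + (y + 255)*(g + y) = -1 + (255 + y)*(g + y))
1/w(256, -53) = 1/(-1 + 256² + 255*(-53) + 255*256 - 53*256) = 1/(-1 + 65536 - 13515 + 65280 - 13568) = 1/103732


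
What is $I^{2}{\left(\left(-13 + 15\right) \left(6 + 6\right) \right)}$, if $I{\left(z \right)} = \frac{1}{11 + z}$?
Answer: $\frac{1}{1225} \approx 0.00081633$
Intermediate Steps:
$I^{2}{\left(\left(-13 + 15\right) \left(6 + 6\right) \right)} = \left(\frac{1}{11 + \left(-13 + 15\right) \left(6 + 6\right)}\right)^{2} = \left(\frac{1}{11 + 2 \cdot 12}\right)^{2} = \left(\frac{1}{11 + 24}\right)^{2} = \left(\frac{1}{35}\right)^{2} = \frac{1}{1225}$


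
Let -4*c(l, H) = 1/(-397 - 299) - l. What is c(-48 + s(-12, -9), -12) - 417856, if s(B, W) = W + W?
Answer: -1163357039/2784 ≈ -4.1787e+5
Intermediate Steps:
s(B, W) = 2*W
c(l, H) = 1/2784 + l/4 (c(l, H) = -(1/(-397 - 299) - l)/4 = -(1/(-696) - l)/4 = -(-1/696 - l)/4 = 1/2784 + l/4)
c(-48 + s(-12, -9), -12) - 417856 = (1/2784 + (-48 + 2*(-9))/4) - 417856 = (1/2784 + (-48 - 18)/4) - 417856 = (1/2784 + (1/4)*(-66)) - 417856 = (1/2784 - 33/2) - 417856 = -45935/2784 - 417856 = -1163357039/2784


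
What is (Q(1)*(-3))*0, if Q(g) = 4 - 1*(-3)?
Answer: 0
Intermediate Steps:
Q(g) = 7 (Q(g) = 4 + 3 = 7)
(Q(1)*(-3))*0 = (7*(-3))*0 = -21*0 = 0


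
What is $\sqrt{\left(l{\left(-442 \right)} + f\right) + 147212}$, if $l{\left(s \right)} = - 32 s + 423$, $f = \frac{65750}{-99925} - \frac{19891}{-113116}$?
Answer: $\frac{3 \sqrt{918617525093588520585}}{226062326} \approx 402.22$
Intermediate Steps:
$f = - \frac{217990753}{452124652}$ ($f = 65750 \left(- \frac{1}{99925}\right) - - \frac{19891}{113116} = - \frac{2630}{3997} + \frac{19891}{113116} = - \frac{217990753}{452124652} \approx -0.48215$)
$l{\left(s \right)} = 423 - 32 s$
$\sqrt{\left(l{\left(-442 \right)} + f\right) + 147212} = \sqrt{\left(\left(423 - -14144\right) - \frac{217990753}{452124652}\right) + 147212} = \sqrt{\left(\left(423 + 14144\right) - \frac{217990753}{452124652}\right) + 147212} = \sqrt{\left(14567 - \frac{217990753}{452124652}\right) + 147212} = \sqrt{\frac{6585881814931}{452124652} + 147212} = \sqrt{\frac{73144056085155}{452124652}} = \frac{3 \sqrt{918617525093588520585}}{226062326}$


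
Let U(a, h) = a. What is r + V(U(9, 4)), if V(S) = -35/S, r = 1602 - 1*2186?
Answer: -5291/9 ≈ -587.89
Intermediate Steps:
r = -584 (r = 1602 - 2186 = -584)
r + V(U(9, 4)) = -584 - 35/9 = -5291/9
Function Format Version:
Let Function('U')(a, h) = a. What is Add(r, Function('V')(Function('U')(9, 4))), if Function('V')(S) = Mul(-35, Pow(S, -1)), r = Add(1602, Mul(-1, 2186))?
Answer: Rational(-5291, 9) ≈ -587.89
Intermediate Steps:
r = -584 (r = Add(1602, -2186) = -584)
Add(r, Function('V')(Function('U')(9, 4))) = Add(-584, Mul(-35, Pow(9, -1))) = Add(-584, Mul(-35, Rational(1, 9))) = Add(-584, Rational(-35, 9)) = Rational(-5291, 9)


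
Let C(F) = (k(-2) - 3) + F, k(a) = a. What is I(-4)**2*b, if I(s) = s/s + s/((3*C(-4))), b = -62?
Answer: -59582/729 ≈ -81.731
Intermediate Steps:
C(F) = -5 + F (C(F) = (-2 - 3) + F = -5 + F)
I(s) = 1 - s/27 (I(s) = s/s + s/((3*(-5 - 4))) = 1 + s/((3*(-9))) = 1 + s/(-27) = 1 + s*(-1/27) = 1 - s/27)
I(-4)**2*b = (1 - 1/27*(-4))**2*(-62) = (1 + 4/27)**2*(-62) = (31/27)**2*(-62) = (961/729)*(-62) = -59582/729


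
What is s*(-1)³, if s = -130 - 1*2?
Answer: 132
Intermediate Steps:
s = -132 (s = -130 - 2 = -132)
s*(-1)³ = -132*(-1)³ = -132*(-1) = 132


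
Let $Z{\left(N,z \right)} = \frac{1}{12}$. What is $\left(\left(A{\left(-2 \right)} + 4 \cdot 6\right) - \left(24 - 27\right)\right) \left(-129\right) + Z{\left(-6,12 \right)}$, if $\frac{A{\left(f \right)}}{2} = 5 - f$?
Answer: $- \frac{63467}{12} \approx -5288.9$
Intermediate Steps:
$Z{\left(N,z \right)} = \frac{1}{12}$
$A{\left(f \right)} = 10 - 2 f$ ($A{\left(f \right)} = 2 \left(5 - f\right) = 10 - 2 f$)
$\left(\left(A{\left(-2 \right)} + 4 \cdot 6\right) - \left(24 - 27\right)\right) \left(-129\right) + Z{\left(-6,12 \right)} = \left(\left(\left(10 - -4\right) + 4 \cdot 6\right) - \left(24 - 27\right)\right) \left(-129\right) + \frac{1}{12} = \left(\left(\left(10 + 4\right) + 24\right) - -3\right) \left(-129\right) + \frac{1}{12} = \left(\left(14 + 24\right) + 3\right) \left(-129\right) + \frac{1}{12} = \left(38 + 3\right) \left(-129\right) + \frac{1}{12} = 41 \left(-129\right) + \frac{1}{12} = -5289 + \frac{1}{12} = - \frac{63467}{12}$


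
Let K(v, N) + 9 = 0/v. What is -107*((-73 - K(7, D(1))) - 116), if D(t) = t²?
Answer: 19260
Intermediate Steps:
K(v, N) = -9 (K(v, N) = -9 + 0/v = -9 + 0 = -9)
-107*((-73 - K(7, D(1))) - 116) = -107*((-73 - 1*(-9)) - 116) = -107*((-73 + 9) - 116) = -107*(-64 - 116) = -107*(-180) = 19260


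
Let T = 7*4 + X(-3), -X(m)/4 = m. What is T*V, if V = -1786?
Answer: -71440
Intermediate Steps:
X(m) = -4*m
T = 40 (T = 7*4 - 4*(-3) = 28 + 12 = 40)
T*V = 40*(-1786) = -71440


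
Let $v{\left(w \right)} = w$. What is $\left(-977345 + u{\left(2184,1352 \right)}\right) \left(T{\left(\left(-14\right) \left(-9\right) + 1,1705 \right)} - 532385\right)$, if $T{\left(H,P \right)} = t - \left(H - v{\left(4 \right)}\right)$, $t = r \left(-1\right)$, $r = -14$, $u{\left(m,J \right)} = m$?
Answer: $519267381534$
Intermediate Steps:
$t = 14$ ($t = \left(-14\right) \left(-1\right) = 14$)
$T{\left(H,P \right)} = 18 - H$ ($T{\left(H,P \right)} = 14 - \left(H - 4\right) = 14 - \left(-4 + H\right) = 18 - H$)
$\left(-977345 + u{\left(2184,1352 \right)}\right) \left(T{\left(\left(-14\right) \left(-9\right) + 1,1705 \right)} - 532385\right) = \left(-977345 + 2184\right) \left(\left(18 - \left(\left(-14\right) \left(-9\right) + 1\right)\right) - 532385\right) = - 975161 \left(\left(18 - \left(126 + 1\right)\right) - 532385\right) = - 975161 \left(\left(18 - 127\right) - 532385\right) = - 975161 \left(-109 - 532385\right) = \left(-975161\right) \left(-532494\right) = 519267381534$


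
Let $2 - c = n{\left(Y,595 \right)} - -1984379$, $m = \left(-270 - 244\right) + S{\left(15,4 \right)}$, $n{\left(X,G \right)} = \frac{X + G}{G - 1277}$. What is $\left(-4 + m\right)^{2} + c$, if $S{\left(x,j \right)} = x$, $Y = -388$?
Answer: $- \frac{1180792769}{682} \approx -1.7314 \cdot 10^{6}$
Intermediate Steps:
$n{\left(X,G \right)} = \frac{G + X}{-1277 + G}$
$m = -499$ ($m = \left(-270 - 244\right) + 15 = -514 + 15 = -499$)
$c = - \frac{1353344907}{682}$ ($c = 2 - \left(\frac{595 - 388}{-1277 + 595} - -1984379\right) = 2 - \left(\frac{1}{-682} \cdot 207 + 1984379\right) = 2 - \left(\left(- \frac{1}{682}\right) 207 + 1984379\right) = 2 - \left(- \frac{207}{682} + 1984379\right) = 2 - \frac{1353346271}{682} = - \frac{1353344907}{682} \approx -1.9844 \cdot 10^{6}$)
$\left(-4 + m\right)^{2} + c = \left(-4 - 499\right)^{2} - \frac{1353344907}{682} = \left(-503\right)^{2} - \frac{1353344907}{682} = 253009 - \frac{1353344907}{682} = - \frac{1180792769}{682}$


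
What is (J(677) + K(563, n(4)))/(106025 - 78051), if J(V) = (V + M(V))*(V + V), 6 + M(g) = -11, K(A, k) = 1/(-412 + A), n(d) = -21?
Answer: 134939641/4224074 ≈ 31.945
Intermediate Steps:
M(g) = -17 (M(g) = -6 - 11 = -17)
J(V) = 2*V*(-17 + V) (J(V) = (V - 17)*(V + V) = (-17 + V)*(2*V) = 2*V*(-17 + V))
(J(677) + K(563, n(4)))/(106025 - 78051) = (2*677*(-17 + 677) + 1/(-412 + 563))/(106025 - 78051) = (2*677*660 + 1/151)/27974 = (893640 + 1/151)*(1/27974) = (134939641/151)*(1/27974) = 134939641/4224074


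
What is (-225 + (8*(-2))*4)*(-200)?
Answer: 57800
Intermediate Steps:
(-225 + (8*(-2))*4)*(-200) = (-225 - 16*4)*(-200) = (-225 - 64)*(-200) = -289*(-200) = 57800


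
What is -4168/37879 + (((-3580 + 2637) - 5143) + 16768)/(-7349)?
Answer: -435254110/278372771 ≈ -1.5636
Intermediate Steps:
-4168/37879 + (((-3580 + 2637) - 5143) + 16768)/(-7349) = -4168*1/37879 + ((-943 - 5143) + 16768)*(-1/7349) = -4168/37879 + (-6086 + 16768)*(-1/7349) = -4168/37879 + 10682*(-1/7349) = -4168/37879 - 10682/7349 = -435254110/278372771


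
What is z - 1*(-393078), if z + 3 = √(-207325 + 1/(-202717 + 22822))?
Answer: 393075 + 2*I*√1677373850234505/179895 ≈ 3.9308e+5 + 455.33*I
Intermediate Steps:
z = -3 + 2*I*√1677373850234505/179895 (z = -3 + √(-207325 + 1/(-202717 + 22822)) = -3 + √(-207325 + 1/(-179895)) = -3 + √(-207325 - 1/179895) = -3 + √(-37296730876/179895) = -3 + 2*I*√1677373850234505/179895 ≈ -3.0 + 455.33*I)
z - 1*(-393078) = (-3 + 2*I*√1677373850234505/179895) - 1*(-393078) = (-3 + 2*I*√1677373850234505/179895) + 393078 = 393075 + 2*I*√1677373850234505/179895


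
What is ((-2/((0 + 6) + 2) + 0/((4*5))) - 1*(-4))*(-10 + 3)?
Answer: -105/4 ≈ -26.250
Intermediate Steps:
((-2/((0 + 6) + 2) + 0/((4*5))) - 1*(-4))*(-10 + 3) = ((-2/(6 + 2) + 0/20) + 4)*(-7) = ((-2/8 + 0*(1/20)) + 4)*(-7) = ((-2*⅛ + 0) + 4)*(-7) = ((-¼ + 0) + 4)*(-7) = (-¼ + 4)*(-7) = (15/4)*(-7) = -105/4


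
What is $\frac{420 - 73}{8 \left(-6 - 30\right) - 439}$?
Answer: $- \frac{347}{727} \approx -0.4773$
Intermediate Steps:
$\frac{420 - 73}{8 \left(-6 - 30\right) - 439} = \frac{347}{8 \left(-6 - 30\right) - 439} = \frac{347}{8 \left(-36\right) - 439} = \frac{347}{-288 - 439} = \frac{347}{-727} = 347 \left(- \frac{1}{727}\right) = - \frac{347}{727}$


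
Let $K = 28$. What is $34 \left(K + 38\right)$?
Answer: $2244$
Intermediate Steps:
$34 \left(K + 38\right) = 34 \left(28 + 38\right) = 34 \cdot 66 = 2244$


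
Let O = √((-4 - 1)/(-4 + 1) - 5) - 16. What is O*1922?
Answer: -30752 + 1922*I*√30/3 ≈ -30752.0 + 3509.1*I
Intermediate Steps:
O = -16 + I*√30/3 (O = √(-5/(-3) - 5) - 16 = √(-5*(-⅓) - 5) - 16 = √(5/3 - 5) - 16 = √(-10/3) - 16 = I*√30/3 - 16 = -16 + I*√30/3 ≈ -16.0 + 1.8257*I)
O*1922 = (-16 + I*√30/3)*1922 = -30752 + 1922*I*√30/3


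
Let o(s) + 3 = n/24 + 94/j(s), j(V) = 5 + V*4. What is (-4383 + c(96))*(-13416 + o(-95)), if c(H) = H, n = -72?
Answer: 7192648576/125 ≈ 5.7541e+7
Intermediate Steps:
j(V) = 5 + 4*V
o(s) = -6 + 94/(5 + 4*s) (o(s) = -3 + (-72/24 + 94/(5 + 4*s)) = -3 + (-72*1/24 + 94/(5 + 4*s)) = -3 + (-3 + 94/(5 + 4*s)) = -6 + 94/(5 + 4*s))
(-4383 + c(96))*(-13416 + o(-95)) = (-4383 + 96)*(-13416 + 8*(8 - 3*(-95))/(5 + 4*(-95))) = -4287*(-13416 + 8*(8 + 285)/(5 - 380)) = -4287*(-13416 + 8*293/(-375)) = -4287*(-13416 + 8*(-1/375)*293) = -4287*(-13416 - 2344/375) = -4287*(-5033344/375) = 7192648576/125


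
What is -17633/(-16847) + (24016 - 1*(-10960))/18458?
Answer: 457355293/155480963 ≈ 2.9416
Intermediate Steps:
-17633/(-16847) + (24016 - 1*(-10960))/18458 = -17633*(-1/16847) + (24016 + 10960)*(1/18458) = 17633/16847 + 34976*(1/18458) = 17633/16847 + 17488/9229 = 457355293/155480963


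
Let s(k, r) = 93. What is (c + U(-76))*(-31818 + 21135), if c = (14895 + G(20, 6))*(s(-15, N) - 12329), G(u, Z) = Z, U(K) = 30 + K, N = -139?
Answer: 1947817309806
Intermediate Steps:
c = -182328636 (c = (14895 + 6)*(93 - 12329) = 14901*(-12236) = -182328636)
(c + U(-76))*(-31818 + 21135) = (-182328636 + (30 - 76))*(-31818 + 21135) = (-182328636 - 46)*(-10683) = -182328682*(-10683) = 1947817309806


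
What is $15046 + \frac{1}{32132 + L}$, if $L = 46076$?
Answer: $\frac{1176717569}{78208} \approx 15046.0$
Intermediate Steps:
$15046 + \frac{1}{32132 + L} = 15046 + \frac{1}{32132 + 46076} = 15046 + \frac{1}{78208} = \frac{1176717569}{78208}$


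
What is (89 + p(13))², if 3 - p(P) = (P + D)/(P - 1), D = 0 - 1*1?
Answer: 8281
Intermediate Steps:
D = -1 (D = 0 - 1 = -1)
p(P) = 2 (p(P) = 3 - (P - 1)/(P - 1) = 3 - (-1 + P)/(-1 + P) = 3 - 1*1 = 3 - 1 = 2)
(89 + p(13))² = (89 + 2)² = 91² = 8281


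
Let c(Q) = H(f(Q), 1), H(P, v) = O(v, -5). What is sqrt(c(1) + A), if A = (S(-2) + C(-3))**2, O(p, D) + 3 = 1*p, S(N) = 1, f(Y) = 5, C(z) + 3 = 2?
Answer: I*sqrt(2) ≈ 1.4142*I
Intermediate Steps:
C(z) = -1 (C(z) = -3 + 2 = -1)
O(p, D) = -3 + p (O(p, D) = -3 + 1*p = -3 + p)
H(P, v) = -3 + v
c(Q) = -2 (c(Q) = -3 + 1 = -2)
A = 0 (A = (1 - 1)**2 = 0**2 = 0)
sqrt(c(1) + A) = sqrt(-2 + 0) = sqrt(-2) = I*sqrt(2)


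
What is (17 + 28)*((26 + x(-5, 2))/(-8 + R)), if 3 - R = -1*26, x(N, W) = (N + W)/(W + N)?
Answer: 405/7 ≈ 57.857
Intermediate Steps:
x(N, W) = 1 (x(N, W) = (N + W)/(N + W) = 1)
R = 29 (R = 3 - (-1)*26 = 3 - 1*(-26) = 3 + 26 = 29)
(17 + 28)*((26 + x(-5, 2))/(-8 + R)) = (17 + 28)*((26 + 1)/(-8 + 29)) = 45*(27/21) = 45*(27*(1/21)) = 45*(9/7) = 405/7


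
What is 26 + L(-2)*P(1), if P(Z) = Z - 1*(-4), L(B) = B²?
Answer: 46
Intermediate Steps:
P(Z) = 4 + Z (P(Z) = Z + 4 = 4 + Z)
26 + L(-2)*P(1) = 26 + (-2)²*(4 + 1) = 26 + 4*5 = 26 + 20 = 46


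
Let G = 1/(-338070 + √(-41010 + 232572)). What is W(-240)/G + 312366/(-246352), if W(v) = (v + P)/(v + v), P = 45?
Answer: -33834527001/246352 + 13*√191562/32 ≈ -1.3716e+5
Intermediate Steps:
W(v) = (45 + v)/(2*v) (W(v) = (v + 45)/(v + v) = (45 + v)/((2*v)) = (45 + v)*(1/(2*v)) = (45 + v)/(2*v))
G = 1/(-338070 + √191562) ≈ -2.9618e-6
W(-240)/G + 312366/(-246352) = ((½)*(45 - 240)/(-240))/(-56345/19048522223 - √191562/114291133338) + 312366/(-246352) = ((½)*(-1/240)*(-195))/(-56345/19048522223 - √191562/114291133338) + 312366*(-1/246352) = 13/(32*(-56345/19048522223 - √191562/114291133338)) - 156183/123176 = -156183/123176 + 13/(32*(-56345/19048522223 - √191562/114291133338))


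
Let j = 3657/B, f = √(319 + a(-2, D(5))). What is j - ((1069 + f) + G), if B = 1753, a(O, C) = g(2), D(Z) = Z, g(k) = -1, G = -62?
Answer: -1761614/1753 - √318 ≈ -1022.7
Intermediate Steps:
a(O, C) = -1
f = √318 (f = √(319 - 1) = √318 ≈ 17.833)
j = 3657/1753 ≈ 2.0861
j - ((1069 + f) + G) = 3657/1753 - ((1069 + √318) - 62) = 3657/1753 - (1007 + √318) = 3657/1753 + (-1007 - √318) = -1761614/1753 - √318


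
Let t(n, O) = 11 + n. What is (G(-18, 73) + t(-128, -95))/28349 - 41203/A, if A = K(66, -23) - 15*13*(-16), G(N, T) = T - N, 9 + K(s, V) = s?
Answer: -1168146449/90064773 ≈ -12.970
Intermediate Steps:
K(s, V) = -9 + s
A = 3177 (A = (-9 + 66) - 15*13*(-16) = 57 - 195*(-16) = 57 + 3120 = 3177)
(G(-18, 73) + t(-128, -95))/28349 - 41203/A = ((73 - 1*(-18)) + (11 - 128))/28349 - 41203/3177 = ((73 + 18) - 117)*(1/28349) - 41203*1/3177 = (91 - 117)*(1/28349) - 41203/3177 = -26*1/28349 - 41203/3177 = -26/28349 - 41203/3177 = -1168146449/90064773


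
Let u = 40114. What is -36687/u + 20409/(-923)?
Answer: -852548727/37025222 ≈ -23.026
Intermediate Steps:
-36687/u + 20409/(-923) = -36687/40114 + 20409/(-923) = -36687*1/40114 + 20409*(-1/923) = -36687/40114 - 20409/923 = -852548727/37025222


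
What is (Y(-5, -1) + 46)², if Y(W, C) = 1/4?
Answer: 34225/16 ≈ 2139.1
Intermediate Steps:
Y(W, C) = ¼
(Y(-5, -1) + 46)² = (¼ + 46)² = (185/4)² = 34225/16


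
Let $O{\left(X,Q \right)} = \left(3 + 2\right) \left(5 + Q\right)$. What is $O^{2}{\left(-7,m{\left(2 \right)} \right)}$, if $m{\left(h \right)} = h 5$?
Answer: $5625$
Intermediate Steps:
$m{\left(h \right)} = 5 h$
$O{\left(X,Q \right)} = 25 + 5 Q$ ($O{\left(X,Q \right)} = 5 \left(5 + Q\right) = 25 + 5 Q$)
$O^{2}{\left(-7,m{\left(2 \right)} \right)} = \left(25 + 5 \cdot 5 \cdot 2\right)^{2} = \left(25 + 5 \cdot 10\right)^{2} = \left(25 + 50\right)^{2} = 75^{2} = 5625$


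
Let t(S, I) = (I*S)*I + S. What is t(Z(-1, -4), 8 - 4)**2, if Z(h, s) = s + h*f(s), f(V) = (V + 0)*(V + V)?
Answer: 374544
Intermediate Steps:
f(V) = 2*V**2 (f(V) = V*(2*V) = 2*V**2)
Z(h, s) = s + 2*h*s**2 (Z(h, s) = s + h*(2*s**2) = s + 2*h*s**2)
t(S, I) = S + S*I**2 (t(S, I) = S*I**2 + S = S + S*I**2)
t(Z(-1, -4), 8 - 4)**2 = ((-4*(1 + 2*(-1)*(-4)))*(1 + (8 - 4)**2))**2 = ((-4*(1 + 8))*(1 + 4**2))**2 = ((-4*9)*(1 + 16))**2 = (-36*17)**2 = (-612)**2 = 374544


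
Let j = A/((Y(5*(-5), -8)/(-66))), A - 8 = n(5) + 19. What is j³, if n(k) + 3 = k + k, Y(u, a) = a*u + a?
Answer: -6539203/4096 ≈ -1596.5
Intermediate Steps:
Y(u, a) = a + a*u
n(k) = -3 + 2*k (n(k) = -3 + (k + k) = -3 + 2*k)
A = 34 (A = 8 + ((-3 + 2*5) + 19) = 8 + ((-3 + 10) + 19) = 8 + (7 + 19) = 8 + 26 = 34)
j = -187/16 (j = 34/((-8*(1 + 5*(-5))/(-66))) = 34/((-8*(1 - 25)*(-1/66))) = 34/((-8*(-24)*(-1/66))) = 34/((192*(-1/66))) = 34/(-32/11) = 34*(-11/32) = -187/16 ≈ -11.688)
j³ = (-187/16)³ = -6539203/4096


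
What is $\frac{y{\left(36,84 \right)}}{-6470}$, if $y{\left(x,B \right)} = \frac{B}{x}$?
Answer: $- \frac{7}{19410} \approx -0.00036064$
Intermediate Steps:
$\frac{y{\left(36,84 \right)}}{-6470} = \frac{84 \cdot \frac{1}{36}}{-6470} = 84 \cdot \frac{1}{36} \left(- \frac{1}{6470}\right) = \frac{7}{3} \left(- \frac{1}{6470}\right) = - \frac{7}{19410}$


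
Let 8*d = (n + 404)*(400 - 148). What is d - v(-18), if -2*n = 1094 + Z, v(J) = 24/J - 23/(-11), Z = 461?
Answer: -1553113/132 ≈ -11766.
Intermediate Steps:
v(J) = 23/11 + 24/J (v(J) = 24/J - 23*(-1/11) = 24/J + 23/11 = 23/11 + 24/J)
n = -1555/2 (n = -(1094 + 461)/2 = -1/2*1555 = -1555/2 ≈ -777.50)
d = -47061/4 (d = ((-1555/2 + 404)*(400 - 148))/8 = (-747/2*252)/8 = (1/8)*(-94122) = -47061/4 ≈ -11765.)
d - v(-18) = -47061/4 - (23/11 + 24/(-18)) = -47061/4 - (23/11 + 24*(-1/18)) = -47061/4 - (23/11 - 4/3) = -47061/4 - 1*25/33 = -47061/4 - 25/33 = -1553113/132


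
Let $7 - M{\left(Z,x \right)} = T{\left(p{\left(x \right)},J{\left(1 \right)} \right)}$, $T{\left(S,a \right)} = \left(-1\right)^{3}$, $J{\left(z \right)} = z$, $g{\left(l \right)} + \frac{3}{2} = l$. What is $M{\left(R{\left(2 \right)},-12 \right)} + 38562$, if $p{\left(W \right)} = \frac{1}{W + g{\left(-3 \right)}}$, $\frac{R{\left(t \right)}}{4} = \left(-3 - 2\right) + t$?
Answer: $38570$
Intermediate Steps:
$R{\left(t \right)} = -20 + 4 t$ ($R{\left(t \right)} = 4 \left(\left(-3 - 2\right) + t\right) = 4 \left(-5 + t\right) = -20 + 4 t$)
$g{\left(l \right)} = - \frac{3}{2} + l$
$p{\left(W \right)} = \frac{1}{- \frac{9}{2} + W}$ ($p{\left(W \right)} = \frac{1}{W - \frac{9}{2}} = \frac{1}{- \frac{9}{2} + W}$)
$T{\left(S,a \right)} = -1$
$M{\left(Z,x \right)} = 8$ ($M{\left(Z,x \right)} = 7 - -1 = 7 + 1 = 8$)
$M{\left(R{\left(2 \right)},-12 \right)} + 38562 = 8 + 38562 = 38570$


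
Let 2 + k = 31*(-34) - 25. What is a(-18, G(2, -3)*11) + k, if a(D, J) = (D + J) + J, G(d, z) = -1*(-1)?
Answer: -1077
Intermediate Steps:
k = -1081 (k = -2 + (31*(-34) - 25) = -2 + (-1054 - 25) = -2 - 1079 = -1081)
G(d, z) = 1
a(D, J) = D + 2*J
a(-18, G(2, -3)*11) + k = (-18 + 2*(1*11)) - 1081 = (-18 + 2*11) - 1081 = (-18 + 22) - 1081 = 4 - 1081 = -1077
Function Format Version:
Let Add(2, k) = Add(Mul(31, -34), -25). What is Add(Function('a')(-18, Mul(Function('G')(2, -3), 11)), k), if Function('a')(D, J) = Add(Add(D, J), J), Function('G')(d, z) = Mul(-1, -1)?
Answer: -1077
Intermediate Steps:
k = -1081 (k = Add(-2, Add(Mul(31, -34), -25)) = Add(-2, Add(-1054, -25)) = Add(-2, -1079) = -1081)
Function('G')(d, z) = 1
Function('a')(D, J) = Add(D, Mul(2, J))
Add(Function('a')(-18, Mul(Function('G')(2, -3), 11)), k) = Add(Add(-18, Mul(2, Mul(1, 11))), -1081) = Add(Add(-18, Mul(2, 11)), -1081) = Add(Add(-18, 22), -1081) = Add(4, -1081) = -1077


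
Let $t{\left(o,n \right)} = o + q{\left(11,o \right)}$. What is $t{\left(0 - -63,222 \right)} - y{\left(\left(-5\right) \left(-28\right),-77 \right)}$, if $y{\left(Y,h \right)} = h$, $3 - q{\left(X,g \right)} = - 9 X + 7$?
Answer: $235$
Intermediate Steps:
$q{\left(X,g \right)} = -4 + 9 X$ ($q{\left(X,g \right)} = 3 - \left(- 9 X + 7\right) = 3 - \left(7 - 9 X\right) = 3 + \left(-7 + 9 X\right) = -4 + 9 X$)
$t{\left(o,n \right)} = 95 + o$ ($t{\left(o,n \right)} = o + \left(-4 + 9 \cdot 11\right) = o + \left(-4 + 99\right) = o + 95 = 95 + o$)
$t{\left(0 - -63,222 \right)} - y{\left(\left(-5\right) \left(-28\right),-77 \right)} = \left(95 + \left(0 - -63\right)\right) - -77 = \left(95 + \left(0 + 63\right)\right) + 77 = \left(95 + 63\right) + 77 = 158 + 77 = 235$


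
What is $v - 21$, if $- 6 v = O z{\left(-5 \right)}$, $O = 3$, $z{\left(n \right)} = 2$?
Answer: $-22$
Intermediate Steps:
$v = -1$ ($v = - \frac{3 \cdot 2}{6} = \left(- \frac{1}{6}\right) 6 = -1$)
$v - 21 = -1 - 21 = -22$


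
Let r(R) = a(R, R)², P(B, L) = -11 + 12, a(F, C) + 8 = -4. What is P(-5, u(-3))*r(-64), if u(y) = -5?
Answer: 144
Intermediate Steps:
a(F, C) = -12 (a(F, C) = -8 - 4 = -12)
P(B, L) = 1
r(R) = 144 (r(R) = (-12)² = 144)
P(-5, u(-3))*r(-64) = 1*144 = 144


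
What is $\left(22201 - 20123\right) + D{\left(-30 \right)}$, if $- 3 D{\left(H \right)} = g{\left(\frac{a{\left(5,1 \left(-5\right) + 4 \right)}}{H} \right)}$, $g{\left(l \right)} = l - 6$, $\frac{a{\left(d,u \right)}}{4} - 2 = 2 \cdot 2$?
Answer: $\frac{31204}{15} \approx 2080.3$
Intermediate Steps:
$a{\left(d,u \right)} = 24$ ($a{\left(d,u \right)} = 8 + 4 \cdot 2 \cdot 2 = 8 + 4 \cdot 4 = 8 + 16 = 24$)
$g{\left(l \right)} = -6 + l$
$D{\left(H \right)} = 2 - \frac{8}{H}$ ($D{\left(H \right)} = - \frac{-6 + \frac{24}{H}}{3} = 2 - \frac{8}{H}$)
$\left(22201 - 20123\right) + D{\left(-30 \right)} = \left(22201 - 20123\right) + \left(2 - \frac{8}{-30}\right) = 2078 + \left(2 - - \frac{4}{15}\right) = 2078 + \left(2 + \frac{4}{15}\right) = 2078 + \frac{34}{15} = \frac{31204}{15}$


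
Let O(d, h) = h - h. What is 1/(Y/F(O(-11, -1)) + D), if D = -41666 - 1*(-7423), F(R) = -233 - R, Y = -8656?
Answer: -233/7969963 ≈ -2.9235e-5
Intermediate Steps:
O(d, h) = 0
D = -34243 (D = -41666 + 7423 = -34243)
1/(Y/F(O(-11, -1)) + D) = 1/(-8656/(-233 - 1*0) - 34243) = 1/(-8656/(-233 + 0) - 34243) = 1/(-8656/(-233) - 34243) = 1/(-8656*(-1/233) - 34243) = 1/(8656/233 - 34243) = 1/(-7969963/233) = -233/7969963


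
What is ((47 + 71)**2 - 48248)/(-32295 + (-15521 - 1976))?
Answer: 8581/12448 ≈ 0.68935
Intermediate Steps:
((47 + 71)**2 - 48248)/(-32295 + (-15521 - 1976)) = (118**2 - 48248)/(-32295 - 17497) = (13924 - 48248)/(-49792) = -34324*(-1/49792) = 8581/12448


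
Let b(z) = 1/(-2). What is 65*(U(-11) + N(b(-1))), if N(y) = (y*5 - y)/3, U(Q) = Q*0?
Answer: -130/3 ≈ -43.333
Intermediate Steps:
b(z) = -½
U(Q) = 0
N(y) = 4*y/3 (N(y) = (5*y - y)*(⅓) = (4*y)*(⅓) = 4*y/3)
65*(U(-11) + N(b(-1))) = 65*(0 + (4/3)*(-½)) = 65*(0 - ⅔) = 65*(-⅔) = -130/3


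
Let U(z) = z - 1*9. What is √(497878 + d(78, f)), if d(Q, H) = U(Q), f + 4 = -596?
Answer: 17*√1723 ≈ 705.65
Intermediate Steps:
U(z) = -9 + z (U(z) = z - 9 = -9 + z)
f = -600 (f = -4 - 596 = -600)
d(Q, H) = -9 + Q
√(497878 + d(78, f)) = √(497878 + (-9 + 78)) = √(497878 + 69) = √497947 = 17*√1723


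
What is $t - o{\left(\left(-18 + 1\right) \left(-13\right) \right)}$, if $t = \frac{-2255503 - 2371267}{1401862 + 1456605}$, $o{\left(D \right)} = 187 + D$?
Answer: $- \frac{1170881306}{2858467} \approx -409.62$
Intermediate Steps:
$t = - \frac{4626770}{2858467} \approx -1.6186$
$t - o{\left(\left(-18 + 1\right) \left(-13\right) \right)} = - \frac{4626770}{2858467} - \left(187 + \left(-18 + 1\right) \left(-13\right)\right) = - \frac{4626770}{2858467} - \left(187 - -221\right) = - \frac{4626770}{2858467} - \left(187 + 221\right) = - \frac{4626770}{2858467} - 408 = - \frac{1170881306}{2858467}$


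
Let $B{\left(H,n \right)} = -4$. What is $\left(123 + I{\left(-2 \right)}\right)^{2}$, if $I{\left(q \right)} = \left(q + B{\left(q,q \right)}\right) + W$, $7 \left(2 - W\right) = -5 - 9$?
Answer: $14641$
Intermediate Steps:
$W = 4$ ($W = 2 - \frac{-5 - 9}{7} = 2 - -2 = 2 + 2 = 4$)
$I{\left(q \right)} = q$ ($I{\left(q \right)} = \left(q - 4\right) + 4 = \left(-4 + q\right) + 4 = q$)
$\left(123 + I{\left(-2 \right)}\right)^{2} = \left(123 - 2\right)^{2} = 121^{2} = 14641$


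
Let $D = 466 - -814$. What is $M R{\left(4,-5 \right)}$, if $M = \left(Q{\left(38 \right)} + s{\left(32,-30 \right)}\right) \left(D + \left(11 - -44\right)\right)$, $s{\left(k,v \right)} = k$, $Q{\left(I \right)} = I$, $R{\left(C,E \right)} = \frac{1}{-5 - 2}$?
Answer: $-13350$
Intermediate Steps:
$R{\left(C,E \right)} = - \frac{1}{7}$ ($R{\left(C,E \right)} = \frac{1}{-7} = - \frac{1}{7}$)
$D = 1280$ ($D = 466 + 814 = 1280$)
$M = 93450$ ($M = \left(38 + 32\right) \left(1280 + \left(11 - -44\right)\right) = 70 \left(1280 + \left(11 + 44\right)\right) = 70 \left(1280 + 55\right) = 70 \cdot 1335 = 93450$)
$M R{\left(4,-5 \right)} = 93450 \left(- \frac{1}{7}\right) = -13350$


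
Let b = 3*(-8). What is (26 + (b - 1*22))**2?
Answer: 400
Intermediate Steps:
b = -24
(26 + (b - 1*22))**2 = (26 + (-24 - 1*22))**2 = (26 + (-24 - 22))**2 = (26 - 46)**2 = (-20)**2 = 400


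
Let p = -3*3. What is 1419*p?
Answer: -12771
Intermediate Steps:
p = -9
1419*p = 1419*(-9) = -12771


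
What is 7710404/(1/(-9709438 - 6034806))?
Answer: -121394481914576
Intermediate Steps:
7710404/(1/(-9709438 - 6034806)) = 7710404/(1/(-15744244)) = 7710404/(-1/15744244) = 7710404*(-15744244) = -121394481914576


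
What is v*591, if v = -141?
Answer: -83331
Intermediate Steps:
v*591 = -141*591 = -83331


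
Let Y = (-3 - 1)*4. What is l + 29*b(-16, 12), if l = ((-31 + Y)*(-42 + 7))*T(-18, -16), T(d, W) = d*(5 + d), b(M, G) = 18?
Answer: 385452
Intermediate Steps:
Y = -16 (Y = -4*4 = -16)
l = 384930 (l = ((-31 - 16)*(-42 + 7))*(-18*(5 - 18)) = (-47*(-35))*(-18*(-13)) = 1645*234 = 384930)
l + 29*b(-16, 12) = 384930 + 29*18 = 384930 + 522 = 385452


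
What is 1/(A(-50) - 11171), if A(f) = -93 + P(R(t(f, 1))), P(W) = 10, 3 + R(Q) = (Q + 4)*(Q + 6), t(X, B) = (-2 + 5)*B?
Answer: -1/11254 ≈ -8.8857e-5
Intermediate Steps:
t(X, B) = 3*B
R(Q) = -3 + (4 + Q)*(6 + Q) (R(Q) = -3 + (Q + 4)*(Q + 6) = -3 + (4 + Q)*(6 + Q))
A(f) = -83 (A(f) = -93 + 10 = -83)
1/(A(-50) - 11171) = 1/(-83 - 11171) = 1/(-11254) = -1/11254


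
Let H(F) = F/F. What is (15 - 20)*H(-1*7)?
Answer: -5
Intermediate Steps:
H(F) = 1
(15 - 20)*H(-1*7) = (15 - 20)*1 = -5*1 = -5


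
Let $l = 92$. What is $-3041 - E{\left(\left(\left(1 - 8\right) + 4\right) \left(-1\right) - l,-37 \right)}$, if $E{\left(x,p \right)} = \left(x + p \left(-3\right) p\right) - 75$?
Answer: $1230$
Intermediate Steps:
$E{\left(x,p \right)} = -75 + x - 3 p^{2}$ ($E{\left(x,p \right)} = \left(x + - 3 p p\right) - 75 = \left(x - 3 p^{2}\right) - 75 = -75 + x - 3 p^{2}$)
$-3041 - E{\left(\left(\left(1 - 8\right) + 4\right) \left(-1\right) - l,-37 \right)} = -3041 - \left(-75 - \left(92 - \left(\left(1 - 8\right) + 4\right) \left(-1\right)\right) - 3 \left(-37\right)^{2}\right) = -3041 - \left(-75 - \left(92 - \left(\left(1 - 8\right) + 4\right) \left(-1\right)\right) - 4107\right) = -3041 - \left(-75 - \left(92 - \left(-7 + 4\right) \left(-1\right)\right) - 4107\right) = -3041 - \left(-75 - 89 - 4107\right) = -3041 - -4271 = -3041 + 4271 = 1230$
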